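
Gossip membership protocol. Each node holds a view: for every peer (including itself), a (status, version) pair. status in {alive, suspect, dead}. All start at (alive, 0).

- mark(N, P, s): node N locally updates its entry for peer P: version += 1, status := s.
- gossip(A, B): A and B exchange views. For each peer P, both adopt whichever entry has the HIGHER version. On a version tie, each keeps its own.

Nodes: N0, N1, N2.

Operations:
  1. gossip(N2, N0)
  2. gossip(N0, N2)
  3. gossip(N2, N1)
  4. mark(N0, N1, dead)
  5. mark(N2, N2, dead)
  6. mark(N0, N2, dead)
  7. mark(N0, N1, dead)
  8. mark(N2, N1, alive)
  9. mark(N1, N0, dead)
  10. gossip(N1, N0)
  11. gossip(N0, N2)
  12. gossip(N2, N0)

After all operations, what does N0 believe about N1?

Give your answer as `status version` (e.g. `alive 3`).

Answer: dead 2

Derivation:
Op 1: gossip N2<->N0 -> N2.N0=(alive,v0) N2.N1=(alive,v0) N2.N2=(alive,v0) | N0.N0=(alive,v0) N0.N1=(alive,v0) N0.N2=(alive,v0)
Op 2: gossip N0<->N2 -> N0.N0=(alive,v0) N0.N1=(alive,v0) N0.N2=(alive,v0) | N2.N0=(alive,v0) N2.N1=(alive,v0) N2.N2=(alive,v0)
Op 3: gossip N2<->N1 -> N2.N0=(alive,v0) N2.N1=(alive,v0) N2.N2=(alive,v0) | N1.N0=(alive,v0) N1.N1=(alive,v0) N1.N2=(alive,v0)
Op 4: N0 marks N1=dead -> (dead,v1)
Op 5: N2 marks N2=dead -> (dead,v1)
Op 6: N0 marks N2=dead -> (dead,v1)
Op 7: N0 marks N1=dead -> (dead,v2)
Op 8: N2 marks N1=alive -> (alive,v1)
Op 9: N1 marks N0=dead -> (dead,v1)
Op 10: gossip N1<->N0 -> N1.N0=(dead,v1) N1.N1=(dead,v2) N1.N2=(dead,v1) | N0.N0=(dead,v1) N0.N1=(dead,v2) N0.N2=(dead,v1)
Op 11: gossip N0<->N2 -> N0.N0=(dead,v1) N0.N1=(dead,v2) N0.N2=(dead,v1) | N2.N0=(dead,v1) N2.N1=(dead,v2) N2.N2=(dead,v1)
Op 12: gossip N2<->N0 -> N2.N0=(dead,v1) N2.N1=(dead,v2) N2.N2=(dead,v1) | N0.N0=(dead,v1) N0.N1=(dead,v2) N0.N2=(dead,v1)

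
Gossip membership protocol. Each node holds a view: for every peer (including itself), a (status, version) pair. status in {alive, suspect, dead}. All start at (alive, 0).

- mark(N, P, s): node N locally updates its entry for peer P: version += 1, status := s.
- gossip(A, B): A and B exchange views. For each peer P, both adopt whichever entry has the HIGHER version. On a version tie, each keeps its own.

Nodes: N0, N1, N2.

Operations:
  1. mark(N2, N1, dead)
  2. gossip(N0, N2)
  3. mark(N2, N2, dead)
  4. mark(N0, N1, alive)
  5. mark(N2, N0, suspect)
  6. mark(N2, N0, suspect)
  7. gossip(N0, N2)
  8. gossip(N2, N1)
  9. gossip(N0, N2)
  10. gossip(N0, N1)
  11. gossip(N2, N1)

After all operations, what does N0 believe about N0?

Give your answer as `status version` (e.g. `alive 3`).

Answer: suspect 2

Derivation:
Op 1: N2 marks N1=dead -> (dead,v1)
Op 2: gossip N0<->N2 -> N0.N0=(alive,v0) N0.N1=(dead,v1) N0.N2=(alive,v0) | N2.N0=(alive,v0) N2.N1=(dead,v1) N2.N2=(alive,v0)
Op 3: N2 marks N2=dead -> (dead,v1)
Op 4: N0 marks N1=alive -> (alive,v2)
Op 5: N2 marks N0=suspect -> (suspect,v1)
Op 6: N2 marks N0=suspect -> (suspect,v2)
Op 7: gossip N0<->N2 -> N0.N0=(suspect,v2) N0.N1=(alive,v2) N0.N2=(dead,v1) | N2.N0=(suspect,v2) N2.N1=(alive,v2) N2.N2=(dead,v1)
Op 8: gossip N2<->N1 -> N2.N0=(suspect,v2) N2.N1=(alive,v2) N2.N2=(dead,v1) | N1.N0=(suspect,v2) N1.N1=(alive,v2) N1.N2=(dead,v1)
Op 9: gossip N0<->N2 -> N0.N0=(suspect,v2) N0.N1=(alive,v2) N0.N2=(dead,v1) | N2.N0=(suspect,v2) N2.N1=(alive,v2) N2.N2=(dead,v1)
Op 10: gossip N0<->N1 -> N0.N0=(suspect,v2) N0.N1=(alive,v2) N0.N2=(dead,v1) | N1.N0=(suspect,v2) N1.N1=(alive,v2) N1.N2=(dead,v1)
Op 11: gossip N2<->N1 -> N2.N0=(suspect,v2) N2.N1=(alive,v2) N2.N2=(dead,v1) | N1.N0=(suspect,v2) N1.N1=(alive,v2) N1.N2=(dead,v1)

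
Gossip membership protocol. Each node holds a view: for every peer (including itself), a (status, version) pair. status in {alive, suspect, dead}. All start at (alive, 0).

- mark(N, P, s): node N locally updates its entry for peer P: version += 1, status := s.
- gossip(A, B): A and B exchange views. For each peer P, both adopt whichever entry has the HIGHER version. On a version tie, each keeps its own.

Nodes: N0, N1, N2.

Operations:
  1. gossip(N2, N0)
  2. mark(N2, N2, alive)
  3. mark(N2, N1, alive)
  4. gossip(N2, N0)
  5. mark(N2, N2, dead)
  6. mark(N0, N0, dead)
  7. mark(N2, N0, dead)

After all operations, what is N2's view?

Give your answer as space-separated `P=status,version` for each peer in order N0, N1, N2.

Op 1: gossip N2<->N0 -> N2.N0=(alive,v0) N2.N1=(alive,v0) N2.N2=(alive,v0) | N0.N0=(alive,v0) N0.N1=(alive,v0) N0.N2=(alive,v0)
Op 2: N2 marks N2=alive -> (alive,v1)
Op 3: N2 marks N1=alive -> (alive,v1)
Op 4: gossip N2<->N0 -> N2.N0=(alive,v0) N2.N1=(alive,v1) N2.N2=(alive,v1) | N0.N0=(alive,v0) N0.N1=(alive,v1) N0.N2=(alive,v1)
Op 5: N2 marks N2=dead -> (dead,v2)
Op 6: N0 marks N0=dead -> (dead,v1)
Op 7: N2 marks N0=dead -> (dead,v1)

Answer: N0=dead,1 N1=alive,1 N2=dead,2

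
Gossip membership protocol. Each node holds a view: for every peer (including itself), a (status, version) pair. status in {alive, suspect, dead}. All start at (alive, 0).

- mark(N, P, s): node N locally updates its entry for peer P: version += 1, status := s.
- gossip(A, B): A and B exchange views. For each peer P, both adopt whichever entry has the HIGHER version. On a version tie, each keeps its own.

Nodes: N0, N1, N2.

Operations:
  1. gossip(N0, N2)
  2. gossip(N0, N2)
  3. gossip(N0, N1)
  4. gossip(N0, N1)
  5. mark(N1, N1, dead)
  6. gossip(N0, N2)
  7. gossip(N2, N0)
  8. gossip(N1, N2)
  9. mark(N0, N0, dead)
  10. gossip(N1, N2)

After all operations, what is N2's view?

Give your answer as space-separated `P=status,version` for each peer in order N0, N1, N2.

Op 1: gossip N0<->N2 -> N0.N0=(alive,v0) N0.N1=(alive,v0) N0.N2=(alive,v0) | N2.N0=(alive,v0) N2.N1=(alive,v0) N2.N2=(alive,v0)
Op 2: gossip N0<->N2 -> N0.N0=(alive,v0) N0.N1=(alive,v0) N0.N2=(alive,v0) | N2.N0=(alive,v0) N2.N1=(alive,v0) N2.N2=(alive,v0)
Op 3: gossip N0<->N1 -> N0.N0=(alive,v0) N0.N1=(alive,v0) N0.N2=(alive,v0) | N1.N0=(alive,v0) N1.N1=(alive,v0) N1.N2=(alive,v0)
Op 4: gossip N0<->N1 -> N0.N0=(alive,v0) N0.N1=(alive,v0) N0.N2=(alive,v0) | N1.N0=(alive,v0) N1.N1=(alive,v0) N1.N2=(alive,v0)
Op 5: N1 marks N1=dead -> (dead,v1)
Op 6: gossip N0<->N2 -> N0.N0=(alive,v0) N0.N1=(alive,v0) N0.N2=(alive,v0) | N2.N0=(alive,v0) N2.N1=(alive,v0) N2.N2=(alive,v0)
Op 7: gossip N2<->N0 -> N2.N0=(alive,v0) N2.N1=(alive,v0) N2.N2=(alive,v0) | N0.N0=(alive,v0) N0.N1=(alive,v0) N0.N2=(alive,v0)
Op 8: gossip N1<->N2 -> N1.N0=(alive,v0) N1.N1=(dead,v1) N1.N2=(alive,v0) | N2.N0=(alive,v0) N2.N1=(dead,v1) N2.N2=(alive,v0)
Op 9: N0 marks N0=dead -> (dead,v1)
Op 10: gossip N1<->N2 -> N1.N0=(alive,v0) N1.N1=(dead,v1) N1.N2=(alive,v0) | N2.N0=(alive,v0) N2.N1=(dead,v1) N2.N2=(alive,v0)

Answer: N0=alive,0 N1=dead,1 N2=alive,0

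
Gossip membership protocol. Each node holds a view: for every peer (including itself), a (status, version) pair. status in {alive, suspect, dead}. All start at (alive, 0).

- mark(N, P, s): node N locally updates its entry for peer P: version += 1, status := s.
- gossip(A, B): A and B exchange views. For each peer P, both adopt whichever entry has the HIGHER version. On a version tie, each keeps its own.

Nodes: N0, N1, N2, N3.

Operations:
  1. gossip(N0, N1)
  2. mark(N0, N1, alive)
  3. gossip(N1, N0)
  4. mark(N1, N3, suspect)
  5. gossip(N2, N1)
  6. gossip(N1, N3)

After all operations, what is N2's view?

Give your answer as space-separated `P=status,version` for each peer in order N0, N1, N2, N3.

Op 1: gossip N0<->N1 -> N0.N0=(alive,v0) N0.N1=(alive,v0) N0.N2=(alive,v0) N0.N3=(alive,v0) | N1.N0=(alive,v0) N1.N1=(alive,v0) N1.N2=(alive,v0) N1.N3=(alive,v0)
Op 2: N0 marks N1=alive -> (alive,v1)
Op 3: gossip N1<->N0 -> N1.N0=(alive,v0) N1.N1=(alive,v1) N1.N2=(alive,v0) N1.N3=(alive,v0) | N0.N0=(alive,v0) N0.N1=(alive,v1) N0.N2=(alive,v0) N0.N3=(alive,v0)
Op 4: N1 marks N3=suspect -> (suspect,v1)
Op 5: gossip N2<->N1 -> N2.N0=(alive,v0) N2.N1=(alive,v1) N2.N2=(alive,v0) N2.N3=(suspect,v1) | N1.N0=(alive,v0) N1.N1=(alive,v1) N1.N2=(alive,v0) N1.N3=(suspect,v1)
Op 6: gossip N1<->N3 -> N1.N0=(alive,v0) N1.N1=(alive,v1) N1.N2=(alive,v0) N1.N3=(suspect,v1) | N3.N0=(alive,v0) N3.N1=(alive,v1) N3.N2=(alive,v0) N3.N3=(suspect,v1)

Answer: N0=alive,0 N1=alive,1 N2=alive,0 N3=suspect,1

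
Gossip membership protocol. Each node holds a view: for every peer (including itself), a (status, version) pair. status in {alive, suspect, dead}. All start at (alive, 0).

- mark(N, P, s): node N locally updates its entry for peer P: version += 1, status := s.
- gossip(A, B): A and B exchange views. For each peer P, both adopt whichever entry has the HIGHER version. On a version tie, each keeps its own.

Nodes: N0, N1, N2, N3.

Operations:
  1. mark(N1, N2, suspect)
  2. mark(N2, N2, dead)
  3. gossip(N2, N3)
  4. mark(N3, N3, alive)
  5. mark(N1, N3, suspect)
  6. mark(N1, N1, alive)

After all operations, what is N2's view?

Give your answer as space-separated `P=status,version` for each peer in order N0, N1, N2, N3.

Answer: N0=alive,0 N1=alive,0 N2=dead,1 N3=alive,0

Derivation:
Op 1: N1 marks N2=suspect -> (suspect,v1)
Op 2: N2 marks N2=dead -> (dead,v1)
Op 3: gossip N2<->N3 -> N2.N0=(alive,v0) N2.N1=(alive,v0) N2.N2=(dead,v1) N2.N3=(alive,v0) | N3.N0=(alive,v0) N3.N1=(alive,v0) N3.N2=(dead,v1) N3.N3=(alive,v0)
Op 4: N3 marks N3=alive -> (alive,v1)
Op 5: N1 marks N3=suspect -> (suspect,v1)
Op 6: N1 marks N1=alive -> (alive,v1)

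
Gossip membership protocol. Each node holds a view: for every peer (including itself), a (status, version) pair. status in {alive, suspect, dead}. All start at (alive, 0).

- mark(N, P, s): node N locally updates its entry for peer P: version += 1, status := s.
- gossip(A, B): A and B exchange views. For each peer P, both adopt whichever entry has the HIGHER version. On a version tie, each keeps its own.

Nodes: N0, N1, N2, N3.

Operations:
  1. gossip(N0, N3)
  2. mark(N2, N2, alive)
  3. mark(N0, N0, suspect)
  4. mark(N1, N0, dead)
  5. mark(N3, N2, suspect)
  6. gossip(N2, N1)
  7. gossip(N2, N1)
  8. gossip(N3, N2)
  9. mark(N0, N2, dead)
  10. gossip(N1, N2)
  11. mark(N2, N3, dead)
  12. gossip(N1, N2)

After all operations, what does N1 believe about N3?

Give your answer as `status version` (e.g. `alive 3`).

Op 1: gossip N0<->N3 -> N0.N0=(alive,v0) N0.N1=(alive,v0) N0.N2=(alive,v0) N0.N3=(alive,v0) | N3.N0=(alive,v0) N3.N1=(alive,v0) N3.N2=(alive,v0) N3.N3=(alive,v0)
Op 2: N2 marks N2=alive -> (alive,v1)
Op 3: N0 marks N0=suspect -> (suspect,v1)
Op 4: N1 marks N0=dead -> (dead,v1)
Op 5: N3 marks N2=suspect -> (suspect,v1)
Op 6: gossip N2<->N1 -> N2.N0=(dead,v1) N2.N1=(alive,v0) N2.N2=(alive,v1) N2.N3=(alive,v0) | N1.N0=(dead,v1) N1.N1=(alive,v0) N1.N2=(alive,v1) N1.N3=(alive,v0)
Op 7: gossip N2<->N1 -> N2.N0=(dead,v1) N2.N1=(alive,v0) N2.N2=(alive,v1) N2.N3=(alive,v0) | N1.N0=(dead,v1) N1.N1=(alive,v0) N1.N2=(alive,v1) N1.N3=(alive,v0)
Op 8: gossip N3<->N2 -> N3.N0=(dead,v1) N3.N1=(alive,v0) N3.N2=(suspect,v1) N3.N3=(alive,v0) | N2.N0=(dead,v1) N2.N1=(alive,v0) N2.N2=(alive,v1) N2.N3=(alive,v0)
Op 9: N0 marks N2=dead -> (dead,v1)
Op 10: gossip N1<->N2 -> N1.N0=(dead,v1) N1.N1=(alive,v0) N1.N2=(alive,v1) N1.N3=(alive,v0) | N2.N0=(dead,v1) N2.N1=(alive,v0) N2.N2=(alive,v1) N2.N3=(alive,v0)
Op 11: N2 marks N3=dead -> (dead,v1)
Op 12: gossip N1<->N2 -> N1.N0=(dead,v1) N1.N1=(alive,v0) N1.N2=(alive,v1) N1.N3=(dead,v1) | N2.N0=(dead,v1) N2.N1=(alive,v0) N2.N2=(alive,v1) N2.N3=(dead,v1)

Answer: dead 1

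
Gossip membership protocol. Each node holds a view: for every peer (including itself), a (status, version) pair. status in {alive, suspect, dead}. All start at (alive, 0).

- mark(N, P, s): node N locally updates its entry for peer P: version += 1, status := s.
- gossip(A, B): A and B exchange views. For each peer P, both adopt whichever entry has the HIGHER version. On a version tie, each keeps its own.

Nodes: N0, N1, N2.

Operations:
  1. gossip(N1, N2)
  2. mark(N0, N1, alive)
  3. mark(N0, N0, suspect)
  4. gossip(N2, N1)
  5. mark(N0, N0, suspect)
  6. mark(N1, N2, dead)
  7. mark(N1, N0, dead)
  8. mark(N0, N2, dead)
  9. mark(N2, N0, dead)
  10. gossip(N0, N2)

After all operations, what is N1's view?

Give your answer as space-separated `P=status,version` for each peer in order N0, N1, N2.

Answer: N0=dead,1 N1=alive,0 N2=dead,1

Derivation:
Op 1: gossip N1<->N2 -> N1.N0=(alive,v0) N1.N1=(alive,v0) N1.N2=(alive,v0) | N2.N0=(alive,v0) N2.N1=(alive,v0) N2.N2=(alive,v0)
Op 2: N0 marks N1=alive -> (alive,v1)
Op 3: N0 marks N0=suspect -> (suspect,v1)
Op 4: gossip N2<->N1 -> N2.N0=(alive,v0) N2.N1=(alive,v0) N2.N2=(alive,v0) | N1.N0=(alive,v0) N1.N1=(alive,v0) N1.N2=(alive,v0)
Op 5: N0 marks N0=suspect -> (suspect,v2)
Op 6: N1 marks N2=dead -> (dead,v1)
Op 7: N1 marks N0=dead -> (dead,v1)
Op 8: N0 marks N2=dead -> (dead,v1)
Op 9: N2 marks N0=dead -> (dead,v1)
Op 10: gossip N0<->N2 -> N0.N0=(suspect,v2) N0.N1=(alive,v1) N0.N2=(dead,v1) | N2.N0=(suspect,v2) N2.N1=(alive,v1) N2.N2=(dead,v1)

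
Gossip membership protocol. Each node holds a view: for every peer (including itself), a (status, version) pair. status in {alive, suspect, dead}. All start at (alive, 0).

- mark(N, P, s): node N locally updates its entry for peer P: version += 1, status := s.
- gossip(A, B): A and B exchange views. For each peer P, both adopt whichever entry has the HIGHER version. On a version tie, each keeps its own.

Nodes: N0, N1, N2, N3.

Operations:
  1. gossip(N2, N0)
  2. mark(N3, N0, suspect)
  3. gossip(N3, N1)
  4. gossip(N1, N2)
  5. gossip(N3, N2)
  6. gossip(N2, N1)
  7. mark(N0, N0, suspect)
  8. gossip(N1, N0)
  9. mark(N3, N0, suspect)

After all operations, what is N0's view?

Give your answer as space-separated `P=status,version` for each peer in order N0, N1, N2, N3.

Op 1: gossip N2<->N0 -> N2.N0=(alive,v0) N2.N1=(alive,v0) N2.N2=(alive,v0) N2.N3=(alive,v0) | N0.N0=(alive,v0) N0.N1=(alive,v0) N0.N2=(alive,v0) N0.N3=(alive,v0)
Op 2: N3 marks N0=suspect -> (suspect,v1)
Op 3: gossip N3<->N1 -> N3.N0=(suspect,v1) N3.N1=(alive,v0) N3.N2=(alive,v0) N3.N3=(alive,v0) | N1.N0=(suspect,v1) N1.N1=(alive,v0) N1.N2=(alive,v0) N1.N3=(alive,v0)
Op 4: gossip N1<->N2 -> N1.N0=(suspect,v1) N1.N1=(alive,v0) N1.N2=(alive,v0) N1.N3=(alive,v0) | N2.N0=(suspect,v1) N2.N1=(alive,v0) N2.N2=(alive,v0) N2.N3=(alive,v0)
Op 5: gossip N3<->N2 -> N3.N0=(suspect,v1) N3.N1=(alive,v0) N3.N2=(alive,v0) N3.N3=(alive,v0) | N2.N0=(suspect,v1) N2.N1=(alive,v0) N2.N2=(alive,v0) N2.N3=(alive,v0)
Op 6: gossip N2<->N1 -> N2.N0=(suspect,v1) N2.N1=(alive,v0) N2.N2=(alive,v0) N2.N3=(alive,v0) | N1.N0=(suspect,v1) N1.N1=(alive,v0) N1.N2=(alive,v0) N1.N3=(alive,v0)
Op 7: N0 marks N0=suspect -> (suspect,v1)
Op 8: gossip N1<->N0 -> N1.N0=(suspect,v1) N1.N1=(alive,v0) N1.N2=(alive,v0) N1.N3=(alive,v0) | N0.N0=(suspect,v1) N0.N1=(alive,v0) N0.N2=(alive,v0) N0.N3=(alive,v0)
Op 9: N3 marks N0=suspect -> (suspect,v2)

Answer: N0=suspect,1 N1=alive,0 N2=alive,0 N3=alive,0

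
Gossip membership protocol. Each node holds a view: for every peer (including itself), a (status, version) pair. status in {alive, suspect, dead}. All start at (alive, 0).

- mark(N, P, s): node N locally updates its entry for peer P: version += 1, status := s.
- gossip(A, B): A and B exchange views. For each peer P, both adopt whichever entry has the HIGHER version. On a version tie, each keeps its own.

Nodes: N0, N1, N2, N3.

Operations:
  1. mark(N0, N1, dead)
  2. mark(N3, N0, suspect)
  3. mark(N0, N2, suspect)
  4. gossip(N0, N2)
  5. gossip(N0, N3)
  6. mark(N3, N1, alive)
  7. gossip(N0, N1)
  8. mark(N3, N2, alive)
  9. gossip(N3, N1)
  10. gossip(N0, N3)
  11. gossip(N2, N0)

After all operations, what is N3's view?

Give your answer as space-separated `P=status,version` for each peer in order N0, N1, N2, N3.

Answer: N0=suspect,1 N1=alive,2 N2=alive,2 N3=alive,0

Derivation:
Op 1: N0 marks N1=dead -> (dead,v1)
Op 2: N3 marks N0=suspect -> (suspect,v1)
Op 3: N0 marks N2=suspect -> (suspect,v1)
Op 4: gossip N0<->N2 -> N0.N0=(alive,v0) N0.N1=(dead,v1) N0.N2=(suspect,v1) N0.N3=(alive,v0) | N2.N0=(alive,v0) N2.N1=(dead,v1) N2.N2=(suspect,v1) N2.N3=(alive,v0)
Op 5: gossip N0<->N3 -> N0.N0=(suspect,v1) N0.N1=(dead,v1) N0.N2=(suspect,v1) N0.N3=(alive,v0) | N3.N0=(suspect,v1) N3.N1=(dead,v1) N3.N2=(suspect,v1) N3.N3=(alive,v0)
Op 6: N3 marks N1=alive -> (alive,v2)
Op 7: gossip N0<->N1 -> N0.N0=(suspect,v1) N0.N1=(dead,v1) N0.N2=(suspect,v1) N0.N3=(alive,v0) | N1.N0=(suspect,v1) N1.N1=(dead,v1) N1.N2=(suspect,v1) N1.N3=(alive,v0)
Op 8: N3 marks N2=alive -> (alive,v2)
Op 9: gossip N3<->N1 -> N3.N0=(suspect,v1) N3.N1=(alive,v2) N3.N2=(alive,v2) N3.N3=(alive,v0) | N1.N0=(suspect,v1) N1.N1=(alive,v2) N1.N2=(alive,v2) N1.N3=(alive,v0)
Op 10: gossip N0<->N3 -> N0.N0=(suspect,v1) N0.N1=(alive,v2) N0.N2=(alive,v2) N0.N3=(alive,v0) | N3.N0=(suspect,v1) N3.N1=(alive,v2) N3.N2=(alive,v2) N3.N3=(alive,v0)
Op 11: gossip N2<->N0 -> N2.N0=(suspect,v1) N2.N1=(alive,v2) N2.N2=(alive,v2) N2.N3=(alive,v0) | N0.N0=(suspect,v1) N0.N1=(alive,v2) N0.N2=(alive,v2) N0.N3=(alive,v0)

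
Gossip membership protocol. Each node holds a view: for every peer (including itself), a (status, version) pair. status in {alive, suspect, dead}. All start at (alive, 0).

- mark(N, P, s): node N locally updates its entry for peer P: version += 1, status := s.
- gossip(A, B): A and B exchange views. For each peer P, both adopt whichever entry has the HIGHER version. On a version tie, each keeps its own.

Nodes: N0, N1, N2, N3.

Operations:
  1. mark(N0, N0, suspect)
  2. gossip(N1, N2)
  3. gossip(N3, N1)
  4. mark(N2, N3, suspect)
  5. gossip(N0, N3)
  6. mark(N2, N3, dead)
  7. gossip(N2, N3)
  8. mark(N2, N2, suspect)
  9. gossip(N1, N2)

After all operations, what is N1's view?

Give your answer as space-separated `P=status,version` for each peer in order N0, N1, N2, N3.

Answer: N0=suspect,1 N1=alive,0 N2=suspect,1 N3=dead,2

Derivation:
Op 1: N0 marks N0=suspect -> (suspect,v1)
Op 2: gossip N1<->N2 -> N1.N0=(alive,v0) N1.N1=(alive,v0) N1.N2=(alive,v0) N1.N3=(alive,v0) | N2.N0=(alive,v0) N2.N1=(alive,v0) N2.N2=(alive,v0) N2.N3=(alive,v0)
Op 3: gossip N3<->N1 -> N3.N0=(alive,v0) N3.N1=(alive,v0) N3.N2=(alive,v0) N3.N3=(alive,v0) | N1.N0=(alive,v0) N1.N1=(alive,v0) N1.N2=(alive,v0) N1.N3=(alive,v0)
Op 4: N2 marks N3=suspect -> (suspect,v1)
Op 5: gossip N0<->N3 -> N0.N0=(suspect,v1) N0.N1=(alive,v0) N0.N2=(alive,v0) N0.N3=(alive,v0) | N3.N0=(suspect,v1) N3.N1=(alive,v0) N3.N2=(alive,v0) N3.N3=(alive,v0)
Op 6: N2 marks N3=dead -> (dead,v2)
Op 7: gossip N2<->N3 -> N2.N0=(suspect,v1) N2.N1=(alive,v0) N2.N2=(alive,v0) N2.N3=(dead,v2) | N3.N0=(suspect,v1) N3.N1=(alive,v0) N3.N2=(alive,v0) N3.N3=(dead,v2)
Op 8: N2 marks N2=suspect -> (suspect,v1)
Op 9: gossip N1<->N2 -> N1.N0=(suspect,v1) N1.N1=(alive,v0) N1.N2=(suspect,v1) N1.N3=(dead,v2) | N2.N0=(suspect,v1) N2.N1=(alive,v0) N2.N2=(suspect,v1) N2.N3=(dead,v2)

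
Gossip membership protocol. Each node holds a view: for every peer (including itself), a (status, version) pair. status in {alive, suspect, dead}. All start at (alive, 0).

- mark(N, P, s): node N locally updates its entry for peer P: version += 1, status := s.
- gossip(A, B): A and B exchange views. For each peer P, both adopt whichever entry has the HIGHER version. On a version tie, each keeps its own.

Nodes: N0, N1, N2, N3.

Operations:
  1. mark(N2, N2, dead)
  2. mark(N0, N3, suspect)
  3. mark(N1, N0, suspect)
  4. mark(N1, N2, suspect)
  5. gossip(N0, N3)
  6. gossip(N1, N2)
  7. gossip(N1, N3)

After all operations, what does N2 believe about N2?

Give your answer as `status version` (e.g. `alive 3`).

Op 1: N2 marks N2=dead -> (dead,v1)
Op 2: N0 marks N3=suspect -> (suspect,v1)
Op 3: N1 marks N0=suspect -> (suspect,v1)
Op 4: N1 marks N2=suspect -> (suspect,v1)
Op 5: gossip N0<->N3 -> N0.N0=(alive,v0) N0.N1=(alive,v0) N0.N2=(alive,v0) N0.N3=(suspect,v1) | N3.N0=(alive,v0) N3.N1=(alive,v0) N3.N2=(alive,v0) N3.N3=(suspect,v1)
Op 6: gossip N1<->N2 -> N1.N0=(suspect,v1) N1.N1=(alive,v0) N1.N2=(suspect,v1) N1.N3=(alive,v0) | N2.N0=(suspect,v1) N2.N1=(alive,v0) N2.N2=(dead,v1) N2.N3=(alive,v0)
Op 7: gossip N1<->N3 -> N1.N0=(suspect,v1) N1.N1=(alive,v0) N1.N2=(suspect,v1) N1.N3=(suspect,v1) | N3.N0=(suspect,v1) N3.N1=(alive,v0) N3.N2=(suspect,v1) N3.N3=(suspect,v1)

Answer: dead 1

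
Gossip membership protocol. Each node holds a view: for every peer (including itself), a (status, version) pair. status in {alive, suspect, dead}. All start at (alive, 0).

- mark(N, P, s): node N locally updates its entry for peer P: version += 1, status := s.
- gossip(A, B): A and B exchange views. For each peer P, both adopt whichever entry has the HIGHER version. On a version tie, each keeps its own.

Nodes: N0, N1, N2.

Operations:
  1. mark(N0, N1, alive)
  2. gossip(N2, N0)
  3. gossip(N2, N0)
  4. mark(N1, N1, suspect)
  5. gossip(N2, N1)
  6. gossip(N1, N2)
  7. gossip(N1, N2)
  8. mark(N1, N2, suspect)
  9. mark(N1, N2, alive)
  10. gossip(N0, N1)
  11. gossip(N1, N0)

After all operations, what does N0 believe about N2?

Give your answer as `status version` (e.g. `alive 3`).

Answer: alive 2

Derivation:
Op 1: N0 marks N1=alive -> (alive,v1)
Op 2: gossip N2<->N0 -> N2.N0=(alive,v0) N2.N1=(alive,v1) N2.N2=(alive,v0) | N0.N0=(alive,v0) N0.N1=(alive,v1) N0.N2=(alive,v0)
Op 3: gossip N2<->N0 -> N2.N0=(alive,v0) N2.N1=(alive,v1) N2.N2=(alive,v0) | N0.N0=(alive,v0) N0.N1=(alive,v1) N0.N2=(alive,v0)
Op 4: N1 marks N1=suspect -> (suspect,v1)
Op 5: gossip N2<->N1 -> N2.N0=(alive,v0) N2.N1=(alive,v1) N2.N2=(alive,v0) | N1.N0=(alive,v0) N1.N1=(suspect,v1) N1.N2=(alive,v0)
Op 6: gossip N1<->N2 -> N1.N0=(alive,v0) N1.N1=(suspect,v1) N1.N2=(alive,v0) | N2.N0=(alive,v0) N2.N1=(alive,v1) N2.N2=(alive,v0)
Op 7: gossip N1<->N2 -> N1.N0=(alive,v0) N1.N1=(suspect,v1) N1.N2=(alive,v0) | N2.N0=(alive,v0) N2.N1=(alive,v1) N2.N2=(alive,v0)
Op 8: N1 marks N2=suspect -> (suspect,v1)
Op 9: N1 marks N2=alive -> (alive,v2)
Op 10: gossip N0<->N1 -> N0.N0=(alive,v0) N0.N1=(alive,v1) N0.N2=(alive,v2) | N1.N0=(alive,v0) N1.N1=(suspect,v1) N1.N2=(alive,v2)
Op 11: gossip N1<->N0 -> N1.N0=(alive,v0) N1.N1=(suspect,v1) N1.N2=(alive,v2) | N0.N0=(alive,v0) N0.N1=(alive,v1) N0.N2=(alive,v2)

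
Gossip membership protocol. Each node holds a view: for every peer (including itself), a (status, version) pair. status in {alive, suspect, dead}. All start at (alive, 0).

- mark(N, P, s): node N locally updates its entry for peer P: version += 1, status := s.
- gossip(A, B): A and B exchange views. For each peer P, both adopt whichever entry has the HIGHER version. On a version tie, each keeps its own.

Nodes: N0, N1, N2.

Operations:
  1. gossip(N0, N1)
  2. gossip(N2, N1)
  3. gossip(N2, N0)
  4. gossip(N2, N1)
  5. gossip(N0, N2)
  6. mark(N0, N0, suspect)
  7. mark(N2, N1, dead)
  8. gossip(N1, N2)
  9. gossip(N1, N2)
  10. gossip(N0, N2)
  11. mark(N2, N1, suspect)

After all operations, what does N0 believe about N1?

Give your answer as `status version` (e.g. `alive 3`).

Op 1: gossip N0<->N1 -> N0.N0=(alive,v0) N0.N1=(alive,v0) N0.N2=(alive,v0) | N1.N0=(alive,v0) N1.N1=(alive,v0) N1.N2=(alive,v0)
Op 2: gossip N2<->N1 -> N2.N0=(alive,v0) N2.N1=(alive,v0) N2.N2=(alive,v0) | N1.N0=(alive,v0) N1.N1=(alive,v0) N1.N2=(alive,v0)
Op 3: gossip N2<->N0 -> N2.N0=(alive,v0) N2.N1=(alive,v0) N2.N2=(alive,v0) | N0.N0=(alive,v0) N0.N1=(alive,v0) N0.N2=(alive,v0)
Op 4: gossip N2<->N1 -> N2.N0=(alive,v0) N2.N1=(alive,v0) N2.N2=(alive,v0) | N1.N0=(alive,v0) N1.N1=(alive,v0) N1.N2=(alive,v0)
Op 5: gossip N0<->N2 -> N0.N0=(alive,v0) N0.N1=(alive,v0) N0.N2=(alive,v0) | N2.N0=(alive,v0) N2.N1=(alive,v0) N2.N2=(alive,v0)
Op 6: N0 marks N0=suspect -> (suspect,v1)
Op 7: N2 marks N1=dead -> (dead,v1)
Op 8: gossip N1<->N2 -> N1.N0=(alive,v0) N1.N1=(dead,v1) N1.N2=(alive,v0) | N2.N0=(alive,v0) N2.N1=(dead,v1) N2.N2=(alive,v0)
Op 9: gossip N1<->N2 -> N1.N0=(alive,v0) N1.N1=(dead,v1) N1.N2=(alive,v0) | N2.N0=(alive,v0) N2.N1=(dead,v1) N2.N2=(alive,v0)
Op 10: gossip N0<->N2 -> N0.N0=(suspect,v1) N0.N1=(dead,v1) N0.N2=(alive,v0) | N2.N0=(suspect,v1) N2.N1=(dead,v1) N2.N2=(alive,v0)
Op 11: N2 marks N1=suspect -> (suspect,v2)

Answer: dead 1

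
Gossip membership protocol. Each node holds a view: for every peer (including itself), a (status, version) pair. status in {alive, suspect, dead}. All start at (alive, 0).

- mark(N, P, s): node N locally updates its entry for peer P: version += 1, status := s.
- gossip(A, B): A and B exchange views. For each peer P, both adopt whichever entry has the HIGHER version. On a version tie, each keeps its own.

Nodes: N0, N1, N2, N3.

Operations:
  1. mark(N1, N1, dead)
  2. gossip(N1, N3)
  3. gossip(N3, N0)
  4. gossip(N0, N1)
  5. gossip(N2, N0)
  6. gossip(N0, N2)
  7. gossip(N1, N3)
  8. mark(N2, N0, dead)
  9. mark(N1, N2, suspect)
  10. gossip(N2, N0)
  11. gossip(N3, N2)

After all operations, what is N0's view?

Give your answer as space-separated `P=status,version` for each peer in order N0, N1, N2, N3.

Answer: N0=dead,1 N1=dead,1 N2=alive,0 N3=alive,0

Derivation:
Op 1: N1 marks N1=dead -> (dead,v1)
Op 2: gossip N1<->N3 -> N1.N0=(alive,v0) N1.N1=(dead,v1) N1.N2=(alive,v0) N1.N3=(alive,v0) | N3.N0=(alive,v0) N3.N1=(dead,v1) N3.N2=(alive,v0) N3.N3=(alive,v0)
Op 3: gossip N3<->N0 -> N3.N0=(alive,v0) N3.N1=(dead,v1) N3.N2=(alive,v0) N3.N3=(alive,v0) | N0.N0=(alive,v0) N0.N1=(dead,v1) N0.N2=(alive,v0) N0.N3=(alive,v0)
Op 4: gossip N0<->N1 -> N0.N0=(alive,v0) N0.N1=(dead,v1) N0.N2=(alive,v0) N0.N3=(alive,v0) | N1.N0=(alive,v0) N1.N1=(dead,v1) N1.N2=(alive,v0) N1.N3=(alive,v0)
Op 5: gossip N2<->N0 -> N2.N0=(alive,v0) N2.N1=(dead,v1) N2.N2=(alive,v0) N2.N3=(alive,v0) | N0.N0=(alive,v0) N0.N1=(dead,v1) N0.N2=(alive,v0) N0.N3=(alive,v0)
Op 6: gossip N0<->N2 -> N0.N0=(alive,v0) N0.N1=(dead,v1) N0.N2=(alive,v0) N0.N3=(alive,v0) | N2.N0=(alive,v0) N2.N1=(dead,v1) N2.N2=(alive,v0) N2.N3=(alive,v0)
Op 7: gossip N1<->N3 -> N1.N0=(alive,v0) N1.N1=(dead,v1) N1.N2=(alive,v0) N1.N3=(alive,v0) | N3.N0=(alive,v0) N3.N1=(dead,v1) N3.N2=(alive,v0) N3.N3=(alive,v0)
Op 8: N2 marks N0=dead -> (dead,v1)
Op 9: N1 marks N2=suspect -> (suspect,v1)
Op 10: gossip N2<->N0 -> N2.N0=(dead,v1) N2.N1=(dead,v1) N2.N2=(alive,v0) N2.N3=(alive,v0) | N0.N0=(dead,v1) N0.N1=(dead,v1) N0.N2=(alive,v0) N0.N3=(alive,v0)
Op 11: gossip N3<->N2 -> N3.N0=(dead,v1) N3.N1=(dead,v1) N3.N2=(alive,v0) N3.N3=(alive,v0) | N2.N0=(dead,v1) N2.N1=(dead,v1) N2.N2=(alive,v0) N2.N3=(alive,v0)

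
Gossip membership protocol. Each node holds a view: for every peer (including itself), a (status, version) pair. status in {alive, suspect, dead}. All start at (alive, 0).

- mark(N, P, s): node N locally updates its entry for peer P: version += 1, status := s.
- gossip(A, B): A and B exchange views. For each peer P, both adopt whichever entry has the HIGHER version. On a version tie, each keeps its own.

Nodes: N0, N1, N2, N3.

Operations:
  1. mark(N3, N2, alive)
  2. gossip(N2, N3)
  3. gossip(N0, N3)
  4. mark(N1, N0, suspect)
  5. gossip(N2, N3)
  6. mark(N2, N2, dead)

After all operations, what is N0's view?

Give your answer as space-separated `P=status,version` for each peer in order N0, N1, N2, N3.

Op 1: N3 marks N2=alive -> (alive,v1)
Op 2: gossip N2<->N3 -> N2.N0=(alive,v0) N2.N1=(alive,v0) N2.N2=(alive,v1) N2.N3=(alive,v0) | N3.N0=(alive,v0) N3.N1=(alive,v0) N3.N2=(alive,v1) N3.N3=(alive,v0)
Op 3: gossip N0<->N3 -> N0.N0=(alive,v0) N0.N1=(alive,v0) N0.N2=(alive,v1) N0.N3=(alive,v0) | N3.N0=(alive,v0) N3.N1=(alive,v0) N3.N2=(alive,v1) N3.N3=(alive,v0)
Op 4: N1 marks N0=suspect -> (suspect,v1)
Op 5: gossip N2<->N3 -> N2.N0=(alive,v0) N2.N1=(alive,v0) N2.N2=(alive,v1) N2.N3=(alive,v0) | N3.N0=(alive,v0) N3.N1=(alive,v0) N3.N2=(alive,v1) N3.N3=(alive,v0)
Op 6: N2 marks N2=dead -> (dead,v2)

Answer: N0=alive,0 N1=alive,0 N2=alive,1 N3=alive,0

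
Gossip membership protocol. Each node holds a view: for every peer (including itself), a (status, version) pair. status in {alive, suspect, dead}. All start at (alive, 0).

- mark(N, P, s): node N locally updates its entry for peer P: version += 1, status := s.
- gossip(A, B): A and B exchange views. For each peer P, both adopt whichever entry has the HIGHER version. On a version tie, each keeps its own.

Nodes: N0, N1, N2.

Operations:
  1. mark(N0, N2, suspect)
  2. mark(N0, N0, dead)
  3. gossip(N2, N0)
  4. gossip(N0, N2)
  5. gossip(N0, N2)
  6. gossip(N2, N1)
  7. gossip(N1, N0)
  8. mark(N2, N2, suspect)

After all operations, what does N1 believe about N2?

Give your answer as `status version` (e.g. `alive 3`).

Op 1: N0 marks N2=suspect -> (suspect,v1)
Op 2: N0 marks N0=dead -> (dead,v1)
Op 3: gossip N2<->N0 -> N2.N0=(dead,v1) N2.N1=(alive,v0) N2.N2=(suspect,v1) | N0.N0=(dead,v1) N0.N1=(alive,v0) N0.N2=(suspect,v1)
Op 4: gossip N0<->N2 -> N0.N0=(dead,v1) N0.N1=(alive,v0) N0.N2=(suspect,v1) | N2.N0=(dead,v1) N2.N1=(alive,v0) N2.N2=(suspect,v1)
Op 5: gossip N0<->N2 -> N0.N0=(dead,v1) N0.N1=(alive,v0) N0.N2=(suspect,v1) | N2.N0=(dead,v1) N2.N1=(alive,v0) N2.N2=(suspect,v1)
Op 6: gossip N2<->N1 -> N2.N0=(dead,v1) N2.N1=(alive,v0) N2.N2=(suspect,v1) | N1.N0=(dead,v1) N1.N1=(alive,v0) N1.N2=(suspect,v1)
Op 7: gossip N1<->N0 -> N1.N0=(dead,v1) N1.N1=(alive,v0) N1.N2=(suspect,v1) | N0.N0=(dead,v1) N0.N1=(alive,v0) N0.N2=(suspect,v1)
Op 8: N2 marks N2=suspect -> (suspect,v2)

Answer: suspect 1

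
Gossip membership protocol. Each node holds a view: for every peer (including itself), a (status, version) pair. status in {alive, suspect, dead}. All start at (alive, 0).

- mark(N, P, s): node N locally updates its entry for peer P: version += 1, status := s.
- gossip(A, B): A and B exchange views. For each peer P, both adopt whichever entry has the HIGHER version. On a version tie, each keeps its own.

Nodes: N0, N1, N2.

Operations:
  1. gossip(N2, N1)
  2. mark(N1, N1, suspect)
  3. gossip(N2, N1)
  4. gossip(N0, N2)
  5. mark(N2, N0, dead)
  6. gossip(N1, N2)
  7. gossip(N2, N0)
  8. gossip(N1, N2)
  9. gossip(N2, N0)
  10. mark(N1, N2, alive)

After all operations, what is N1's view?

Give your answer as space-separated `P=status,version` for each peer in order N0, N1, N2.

Answer: N0=dead,1 N1=suspect,1 N2=alive,1

Derivation:
Op 1: gossip N2<->N1 -> N2.N0=(alive,v0) N2.N1=(alive,v0) N2.N2=(alive,v0) | N1.N0=(alive,v0) N1.N1=(alive,v0) N1.N2=(alive,v0)
Op 2: N1 marks N1=suspect -> (suspect,v1)
Op 3: gossip N2<->N1 -> N2.N0=(alive,v0) N2.N1=(suspect,v1) N2.N2=(alive,v0) | N1.N0=(alive,v0) N1.N1=(suspect,v1) N1.N2=(alive,v0)
Op 4: gossip N0<->N2 -> N0.N0=(alive,v0) N0.N1=(suspect,v1) N0.N2=(alive,v0) | N2.N0=(alive,v0) N2.N1=(suspect,v1) N2.N2=(alive,v0)
Op 5: N2 marks N0=dead -> (dead,v1)
Op 6: gossip N1<->N2 -> N1.N0=(dead,v1) N1.N1=(suspect,v1) N1.N2=(alive,v0) | N2.N0=(dead,v1) N2.N1=(suspect,v1) N2.N2=(alive,v0)
Op 7: gossip N2<->N0 -> N2.N0=(dead,v1) N2.N1=(suspect,v1) N2.N2=(alive,v0) | N0.N0=(dead,v1) N0.N1=(suspect,v1) N0.N2=(alive,v0)
Op 8: gossip N1<->N2 -> N1.N0=(dead,v1) N1.N1=(suspect,v1) N1.N2=(alive,v0) | N2.N0=(dead,v1) N2.N1=(suspect,v1) N2.N2=(alive,v0)
Op 9: gossip N2<->N0 -> N2.N0=(dead,v1) N2.N1=(suspect,v1) N2.N2=(alive,v0) | N0.N0=(dead,v1) N0.N1=(suspect,v1) N0.N2=(alive,v0)
Op 10: N1 marks N2=alive -> (alive,v1)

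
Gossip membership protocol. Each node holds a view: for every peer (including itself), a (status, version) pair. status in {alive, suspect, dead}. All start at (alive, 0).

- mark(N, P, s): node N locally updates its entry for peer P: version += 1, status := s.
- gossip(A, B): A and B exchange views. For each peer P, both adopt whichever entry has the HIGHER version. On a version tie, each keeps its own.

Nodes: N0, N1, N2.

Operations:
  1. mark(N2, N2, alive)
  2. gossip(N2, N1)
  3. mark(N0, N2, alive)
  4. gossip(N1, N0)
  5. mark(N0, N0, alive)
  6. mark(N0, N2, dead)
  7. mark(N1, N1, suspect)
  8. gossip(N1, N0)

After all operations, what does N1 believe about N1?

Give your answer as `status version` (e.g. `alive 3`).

Answer: suspect 1

Derivation:
Op 1: N2 marks N2=alive -> (alive,v1)
Op 2: gossip N2<->N1 -> N2.N0=(alive,v0) N2.N1=(alive,v0) N2.N2=(alive,v1) | N1.N0=(alive,v0) N1.N1=(alive,v0) N1.N2=(alive,v1)
Op 3: N0 marks N2=alive -> (alive,v1)
Op 4: gossip N1<->N0 -> N1.N0=(alive,v0) N1.N1=(alive,v0) N1.N2=(alive,v1) | N0.N0=(alive,v0) N0.N1=(alive,v0) N0.N2=(alive,v1)
Op 5: N0 marks N0=alive -> (alive,v1)
Op 6: N0 marks N2=dead -> (dead,v2)
Op 7: N1 marks N1=suspect -> (suspect,v1)
Op 8: gossip N1<->N0 -> N1.N0=(alive,v1) N1.N1=(suspect,v1) N1.N2=(dead,v2) | N0.N0=(alive,v1) N0.N1=(suspect,v1) N0.N2=(dead,v2)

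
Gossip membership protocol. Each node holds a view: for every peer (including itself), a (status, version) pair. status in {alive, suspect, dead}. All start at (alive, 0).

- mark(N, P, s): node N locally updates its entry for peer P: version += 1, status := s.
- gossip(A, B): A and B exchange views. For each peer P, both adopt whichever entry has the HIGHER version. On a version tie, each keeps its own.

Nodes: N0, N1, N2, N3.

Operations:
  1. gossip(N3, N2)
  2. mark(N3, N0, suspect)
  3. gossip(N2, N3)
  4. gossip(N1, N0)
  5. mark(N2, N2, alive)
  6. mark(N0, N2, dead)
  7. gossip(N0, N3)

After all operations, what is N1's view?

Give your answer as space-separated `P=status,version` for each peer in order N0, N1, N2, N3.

Answer: N0=alive,0 N1=alive,0 N2=alive,0 N3=alive,0

Derivation:
Op 1: gossip N3<->N2 -> N3.N0=(alive,v0) N3.N1=(alive,v0) N3.N2=(alive,v0) N3.N3=(alive,v0) | N2.N0=(alive,v0) N2.N1=(alive,v0) N2.N2=(alive,v0) N2.N3=(alive,v0)
Op 2: N3 marks N0=suspect -> (suspect,v1)
Op 3: gossip N2<->N3 -> N2.N0=(suspect,v1) N2.N1=(alive,v0) N2.N2=(alive,v0) N2.N3=(alive,v0) | N3.N0=(suspect,v1) N3.N1=(alive,v0) N3.N2=(alive,v0) N3.N3=(alive,v0)
Op 4: gossip N1<->N0 -> N1.N0=(alive,v0) N1.N1=(alive,v0) N1.N2=(alive,v0) N1.N3=(alive,v0) | N0.N0=(alive,v0) N0.N1=(alive,v0) N0.N2=(alive,v0) N0.N3=(alive,v0)
Op 5: N2 marks N2=alive -> (alive,v1)
Op 6: N0 marks N2=dead -> (dead,v1)
Op 7: gossip N0<->N3 -> N0.N0=(suspect,v1) N0.N1=(alive,v0) N0.N2=(dead,v1) N0.N3=(alive,v0) | N3.N0=(suspect,v1) N3.N1=(alive,v0) N3.N2=(dead,v1) N3.N3=(alive,v0)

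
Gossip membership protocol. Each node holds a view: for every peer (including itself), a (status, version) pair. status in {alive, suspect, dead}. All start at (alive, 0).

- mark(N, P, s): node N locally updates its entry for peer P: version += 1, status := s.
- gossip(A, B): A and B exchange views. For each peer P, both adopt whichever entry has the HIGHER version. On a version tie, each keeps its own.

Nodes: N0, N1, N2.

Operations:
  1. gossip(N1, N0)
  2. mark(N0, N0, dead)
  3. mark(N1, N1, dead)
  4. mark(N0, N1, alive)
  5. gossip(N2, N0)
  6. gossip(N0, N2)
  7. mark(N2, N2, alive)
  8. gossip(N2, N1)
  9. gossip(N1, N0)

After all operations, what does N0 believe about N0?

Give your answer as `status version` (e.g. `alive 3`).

Op 1: gossip N1<->N0 -> N1.N0=(alive,v0) N1.N1=(alive,v0) N1.N2=(alive,v0) | N0.N0=(alive,v0) N0.N1=(alive,v0) N0.N2=(alive,v0)
Op 2: N0 marks N0=dead -> (dead,v1)
Op 3: N1 marks N1=dead -> (dead,v1)
Op 4: N0 marks N1=alive -> (alive,v1)
Op 5: gossip N2<->N0 -> N2.N0=(dead,v1) N2.N1=(alive,v1) N2.N2=(alive,v0) | N0.N0=(dead,v1) N0.N1=(alive,v1) N0.N2=(alive,v0)
Op 6: gossip N0<->N2 -> N0.N0=(dead,v1) N0.N1=(alive,v1) N0.N2=(alive,v0) | N2.N0=(dead,v1) N2.N1=(alive,v1) N2.N2=(alive,v0)
Op 7: N2 marks N2=alive -> (alive,v1)
Op 8: gossip N2<->N1 -> N2.N0=(dead,v1) N2.N1=(alive,v1) N2.N2=(alive,v1) | N1.N0=(dead,v1) N1.N1=(dead,v1) N1.N2=(alive,v1)
Op 9: gossip N1<->N0 -> N1.N0=(dead,v1) N1.N1=(dead,v1) N1.N2=(alive,v1) | N0.N0=(dead,v1) N0.N1=(alive,v1) N0.N2=(alive,v1)

Answer: dead 1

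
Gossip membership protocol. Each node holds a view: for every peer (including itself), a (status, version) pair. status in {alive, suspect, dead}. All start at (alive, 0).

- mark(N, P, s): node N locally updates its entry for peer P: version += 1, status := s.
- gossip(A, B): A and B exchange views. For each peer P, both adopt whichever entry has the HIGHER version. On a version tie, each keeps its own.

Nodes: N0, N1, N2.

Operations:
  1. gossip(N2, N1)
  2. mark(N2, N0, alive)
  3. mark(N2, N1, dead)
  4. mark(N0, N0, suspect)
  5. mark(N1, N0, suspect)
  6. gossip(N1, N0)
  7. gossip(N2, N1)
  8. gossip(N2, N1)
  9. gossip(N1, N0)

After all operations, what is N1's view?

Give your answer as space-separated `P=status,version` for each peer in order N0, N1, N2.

Answer: N0=suspect,1 N1=dead,1 N2=alive,0

Derivation:
Op 1: gossip N2<->N1 -> N2.N0=(alive,v0) N2.N1=(alive,v0) N2.N2=(alive,v0) | N1.N0=(alive,v0) N1.N1=(alive,v0) N1.N2=(alive,v0)
Op 2: N2 marks N0=alive -> (alive,v1)
Op 3: N2 marks N1=dead -> (dead,v1)
Op 4: N0 marks N0=suspect -> (suspect,v1)
Op 5: N1 marks N0=suspect -> (suspect,v1)
Op 6: gossip N1<->N0 -> N1.N0=(suspect,v1) N1.N1=(alive,v0) N1.N2=(alive,v0) | N0.N0=(suspect,v1) N0.N1=(alive,v0) N0.N2=(alive,v0)
Op 7: gossip N2<->N1 -> N2.N0=(alive,v1) N2.N1=(dead,v1) N2.N2=(alive,v0) | N1.N0=(suspect,v1) N1.N1=(dead,v1) N1.N2=(alive,v0)
Op 8: gossip N2<->N1 -> N2.N0=(alive,v1) N2.N1=(dead,v1) N2.N2=(alive,v0) | N1.N0=(suspect,v1) N1.N1=(dead,v1) N1.N2=(alive,v0)
Op 9: gossip N1<->N0 -> N1.N0=(suspect,v1) N1.N1=(dead,v1) N1.N2=(alive,v0) | N0.N0=(suspect,v1) N0.N1=(dead,v1) N0.N2=(alive,v0)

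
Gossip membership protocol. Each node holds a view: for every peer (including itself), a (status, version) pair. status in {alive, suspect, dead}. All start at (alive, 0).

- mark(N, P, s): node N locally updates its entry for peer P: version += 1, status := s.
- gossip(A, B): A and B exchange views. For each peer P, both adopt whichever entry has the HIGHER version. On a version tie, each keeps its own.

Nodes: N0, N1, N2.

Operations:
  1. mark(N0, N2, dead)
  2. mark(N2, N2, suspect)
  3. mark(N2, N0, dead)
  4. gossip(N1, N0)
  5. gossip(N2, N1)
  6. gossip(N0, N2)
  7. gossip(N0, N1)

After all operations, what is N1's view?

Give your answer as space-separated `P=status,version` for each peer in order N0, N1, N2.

Op 1: N0 marks N2=dead -> (dead,v1)
Op 2: N2 marks N2=suspect -> (suspect,v1)
Op 3: N2 marks N0=dead -> (dead,v1)
Op 4: gossip N1<->N0 -> N1.N0=(alive,v0) N1.N1=(alive,v0) N1.N2=(dead,v1) | N0.N0=(alive,v0) N0.N1=(alive,v0) N0.N2=(dead,v1)
Op 5: gossip N2<->N1 -> N2.N0=(dead,v1) N2.N1=(alive,v0) N2.N2=(suspect,v1) | N1.N0=(dead,v1) N1.N1=(alive,v0) N1.N2=(dead,v1)
Op 6: gossip N0<->N2 -> N0.N0=(dead,v1) N0.N1=(alive,v0) N0.N2=(dead,v1) | N2.N0=(dead,v1) N2.N1=(alive,v0) N2.N2=(suspect,v1)
Op 7: gossip N0<->N1 -> N0.N0=(dead,v1) N0.N1=(alive,v0) N0.N2=(dead,v1) | N1.N0=(dead,v1) N1.N1=(alive,v0) N1.N2=(dead,v1)

Answer: N0=dead,1 N1=alive,0 N2=dead,1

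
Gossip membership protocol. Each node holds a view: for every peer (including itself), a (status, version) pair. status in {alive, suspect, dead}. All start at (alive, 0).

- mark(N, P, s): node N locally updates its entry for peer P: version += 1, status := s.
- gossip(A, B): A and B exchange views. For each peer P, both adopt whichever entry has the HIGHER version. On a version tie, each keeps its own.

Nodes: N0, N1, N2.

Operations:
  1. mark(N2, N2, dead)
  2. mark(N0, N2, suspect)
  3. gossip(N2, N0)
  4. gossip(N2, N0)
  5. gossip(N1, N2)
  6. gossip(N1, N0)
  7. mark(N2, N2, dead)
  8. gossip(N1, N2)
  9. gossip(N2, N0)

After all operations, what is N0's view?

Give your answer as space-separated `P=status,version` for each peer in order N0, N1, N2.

Op 1: N2 marks N2=dead -> (dead,v1)
Op 2: N0 marks N2=suspect -> (suspect,v1)
Op 3: gossip N2<->N0 -> N2.N0=(alive,v0) N2.N1=(alive,v0) N2.N2=(dead,v1) | N0.N0=(alive,v0) N0.N1=(alive,v0) N0.N2=(suspect,v1)
Op 4: gossip N2<->N0 -> N2.N0=(alive,v0) N2.N1=(alive,v0) N2.N2=(dead,v1) | N0.N0=(alive,v0) N0.N1=(alive,v0) N0.N2=(suspect,v1)
Op 5: gossip N1<->N2 -> N1.N0=(alive,v0) N1.N1=(alive,v0) N1.N2=(dead,v1) | N2.N0=(alive,v0) N2.N1=(alive,v0) N2.N2=(dead,v1)
Op 6: gossip N1<->N0 -> N1.N0=(alive,v0) N1.N1=(alive,v0) N1.N2=(dead,v1) | N0.N0=(alive,v0) N0.N1=(alive,v0) N0.N2=(suspect,v1)
Op 7: N2 marks N2=dead -> (dead,v2)
Op 8: gossip N1<->N2 -> N1.N0=(alive,v0) N1.N1=(alive,v0) N1.N2=(dead,v2) | N2.N0=(alive,v0) N2.N1=(alive,v0) N2.N2=(dead,v2)
Op 9: gossip N2<->N0 -> N2.N0=(alive,v0) N2.N1=(alive,v0) N2.N2=(dead,v2) | N0.N0=(alive,v0) N0.N1=(alive,v0) N0.N2=(dead,v2)

Answer: N0=alive,0 N1=alive,0 N2=dead,2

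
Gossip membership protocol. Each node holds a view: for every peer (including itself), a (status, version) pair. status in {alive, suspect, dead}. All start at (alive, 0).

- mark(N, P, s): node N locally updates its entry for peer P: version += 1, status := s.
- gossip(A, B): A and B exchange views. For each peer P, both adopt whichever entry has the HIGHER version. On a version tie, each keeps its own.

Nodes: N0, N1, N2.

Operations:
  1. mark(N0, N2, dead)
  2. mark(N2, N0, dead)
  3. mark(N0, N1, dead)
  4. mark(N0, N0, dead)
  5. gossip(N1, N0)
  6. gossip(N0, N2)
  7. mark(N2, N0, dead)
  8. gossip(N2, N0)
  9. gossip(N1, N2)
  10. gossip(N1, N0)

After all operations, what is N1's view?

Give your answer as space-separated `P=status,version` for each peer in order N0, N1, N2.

Op 1: N0 marks N2=dead -> (dead,v1)
Op 2: N2 marks N0=dead -> (dead,v1)
Op 3: N0 marks N1=dead -> (dead,v1)
Op 4: N0 marks N0=dead -> (dead,v1)
Op 5: gossip N1<->N0 -> N1.N0=(dead,v1) N1.N1=(dead,v1) N1.N2=(dead,v1) | N0.N0=(dead,v1) N0.N1=(dead,v1) N0.N2=(dead,v1)
Op 6: gossip N0<->N2 -> N0.N0=(dead,v1) N0.N1=(dead,v1) N0.N2=(dead,v1) | N2.N0=(dead,v1) N2.N1=(dead,v1) N2.N2=(dead,v1)
Op 7: N2 marks N0=dead -> (dead,v2)
Op 8: gossip N2<->N0 -> N2.N0=(dead,v2) N2.N1=(dead,v1) N2.N2=(dead,v1) | N0.N0=(dead,v2) N0.N1=(dead,v1) N0.N2=(dead,v1)
Op 9: gossip N1<->N2 -> N1.N0=(dead,v2) N1.N1=(dead,v1) N1.N2=(dead,v1) | N2.N0=(dead,v2) N2.N1=(dead,v1) N2.N2=(dead,v1)
Op 10: gossip N1<->N0 -> N1.N0=(dead,v2) N1.N1=(dead,v1) N1.N2=(dead,v1) | N0.N0=(dead,v2) N0.N1=(dead,v1) N0.N2=(dead,v1)

Answer: N0=dead,2 N1=dead,1 N2=dead,1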